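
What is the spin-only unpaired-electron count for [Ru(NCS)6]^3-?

Each isothiocyanate is −1; balancing the −3 overall charge requires Ru(III).
Group 8 minus oxidation state 3 gives a d⁵ configuration.
The spin state decides the count: a 4d ion has a large Δₒ and is invariably low-spin.
An octahedral low-spin d⁵ ion is t₂g⁵e_g⁰, giving 1 unpaired electron.

1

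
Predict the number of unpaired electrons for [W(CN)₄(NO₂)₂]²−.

2

Summing ligand charges against the −2 overall charge gives an oxidation state of +4 for tungsten.
Group 6 minus oxidation state 4 gives a d² configuration.
In an octahedral field the d² configuration is t₂g²e_g⁰ (only one arrangement possible), giving 2 unpaired electrons.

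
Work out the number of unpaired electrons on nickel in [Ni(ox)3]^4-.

Ligand charges: each oxalate is −2. With an overall charge of −4 the nickel centre must be in the +2 oxidation state.
Ni sits in group 10, so the d-electron count is 10 − 2 = 8.
Counting donor atoms: 3×oxalate (bidentate) → 6 donors. Coordination number = 6.
In an octahedral field the d⁸ configuration is t₂g⁶e_g² (only one arrangement possible), giving 2 unpaired electrons.

2 unpaired electrons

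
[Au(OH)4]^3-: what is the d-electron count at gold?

d10

Ligand charges: each hydroxide is −1. With an overall charge of −3 the gold centre must be in the +1 oxidation state.
Group 11 minus oxidation state 1 gives a d¹⁰ configuration.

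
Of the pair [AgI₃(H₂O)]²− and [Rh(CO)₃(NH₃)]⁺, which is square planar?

[Rh(CO)₃(NH₃)]⁺

For [AgI₃(H₂O)]²−: Summing ligand charges against the −2 overall charge gives an oxidation state of +1 for silver. Group 11 minus oxidation state 1 gives a d¹⁰ configuration. A d¹⁰ ion has no crystal-field stabilisation preference between square planar and tetrahedral, so four ligands adopt the sterically favoured tetrahedral geometry. → tetrahedral.
For [Rh(CO)₃(NH₃)]⁺: Summing ligand charges against the +1 overall charge gives an oxidation state of +1 for rhodium. Rh sits in group 9, so the d-electron count is 9 − 1 = 8. A 4d d⁸ ion has a large crystal-field splitting; square planar leaves the high-energy d_{x²−y²} orbital empty and maximises CFSE. → square planar.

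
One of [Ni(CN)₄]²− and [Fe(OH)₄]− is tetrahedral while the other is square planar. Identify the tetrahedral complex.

For [Ni(CN)₄]²−: Ligand charges: each cyanide is −1. With an overall charge of −2 the nickel centre must be in the +2 oxidation state. Nickel is a group-10 element; Ni(II) is therefore d⁸. Cyanide is a strong-field ligand (high in the spectrochemical series). A 3d d⁸ ion with strong-field ligands gains enough CFSE to favour square planar over tetrahedral. → square planar.
For [Fe(OH)₄]−: Ligand charges: each hydroxide is −1. With an overall charge of −1 the iron centre must be in the +3 oxidation state. Iron is a group-8 element; Fe(III) is therefore d⁵. A high-spin d⁵ ion has zero CFSE in either geometry, so four ligands adopt the sterically favoured tetrahedral geometry. → tetrahedral.

[Fe(OH)₄]−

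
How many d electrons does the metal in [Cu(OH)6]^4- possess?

d9

Summing ligand charges against the −4 overall charge gives an oxidation state of +2 for copper.
Cu sits in group 11, so the d-electron count is 11 − 2 = 9.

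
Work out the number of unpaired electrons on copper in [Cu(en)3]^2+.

Summing ligand charges against the +2 overall charge gives an oxidation state of +2 for copper.
Copper is a group-11 element; Cu(II) is therefore d⁹.
Counting donor atoms: 3×ethylenediamine (bidentate) → 6 donors. Coordination number = 6.
In an octahedral field the d⁹ configuration is t₂g⁶e_g³ (only one arrangement possible), giving 1 unpaired electron.

1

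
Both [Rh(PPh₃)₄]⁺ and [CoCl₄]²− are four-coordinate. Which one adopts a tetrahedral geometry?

[CoCl₄]²−

For [Rh(PPh₃)₄]⁺: Summing ligand charges against the +1 overall charge gives an oxidation state of +1 for rhodium. Rh sits in group 9, so the d-electron count is 9 − 1 = 8. A 4d d⁸ ion has a large crystal-field splitting; square planar leaves the high-energy d_{x²−y²} orbital empty and maximises CFSE. → square planar.
For [CoCl₄]²−: Ligand charges: each chloride is −1. With an overall charge of −2 the cobalt centre must be in the +2 oxidation state. Group 9 minus oxidation state 2 gives a d⁷ configuration. For a high-spin 3d d⁷ ion with weak-field ligands the small Δₜ gives little square-planar CFSE advantage, so four ligands adopt the sterically favoured tetrahedral geometry. → tetrahedral.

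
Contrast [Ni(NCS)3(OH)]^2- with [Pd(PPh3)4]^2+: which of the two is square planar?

For [Ni(NCS)3(OH)]^2-: Each isothiocyanate is −1; each hydroxide is −1; balancing the −2 overall charge requires Ni(II). Ni sits in group 10, so the d-electron count is 10 − 2 = 8. Hydroxide and isothiocyanate are weak-field ligands. With weak-field ligands the CFSE gain from square planar is small, so a 3d d⁸ ion takes the sterically preferred tetrahedral geometry. → tetrahedral.
For [Pd(PPh3)4]^2+: Summing ligand charges against the +2 overall charge gives an oxidation state of +2 for palladium. Group 10 minus oxidation state 2 gives a d⁸ configuration. A 4d d⁸ ion has a large crystal-field splitting; square planar leaves the high-energy d_{x²−y²} orbital empty and maximises CFSE. → square planar.

[Pd(PPh3)4]^2+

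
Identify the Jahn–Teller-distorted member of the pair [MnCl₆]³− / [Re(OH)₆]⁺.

[MnCl₆]³−

[MnCl₆]³−: Summing ligand charges against the −3 overall charge gives an oxidation state of +3 for manganese. Group 7 minus oxidation state 3 gives a d⁴ configuration. Chloride is a weak-field ligand for a first-row metal, so the complex is high-spin. The t₂g³e_g¹ (high-spin) configuration has an unevenly filled e_g set; the Jahn–Teller theorem predicts a tetragonal distortion (typically axial elongation) to lift the degeneracy.
[Re(OH)₆]⁺: Ligand charges: each hydroxide is −1. With an overall charge of +1 the rhenium centre must be in the +7 oxidation state. Rhenium is a group-7 element; Re(VII) is therefore d⁰. The d⁰ configuration leaves the e_g set evenly filled (or empty) — no strong Jahn–Teller driving force.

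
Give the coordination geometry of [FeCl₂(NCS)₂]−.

tetrahedral

Ligand charges: each chloride is −1; each isothiocyanate is −1. With an overall charge of −1 the iron centre must be in the +3 oxidation state.
Fe sits in group 8, so the d-electron count is 8 − 3 = 5.
Coordination number: 4.
Chloride and isothiocyanate are weak-field ligands.
A high-spin d⁵ ion has zero CFSE in either geometry, so four ligands adopt the sterically favoured tetrahedral geometry.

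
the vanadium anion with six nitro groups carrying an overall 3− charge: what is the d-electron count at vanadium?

Each nitro (N-bound nitrite) is −1; balancing the −3 overall charge requires V(III).
Group 5 minus oxidation state 3 gives a d² configuration.

d2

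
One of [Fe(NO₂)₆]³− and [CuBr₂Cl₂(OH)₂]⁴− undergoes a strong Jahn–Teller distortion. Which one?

[CuBr₂Cl₂(OH)₂]⁴−

[Fe(NO₂)₆]³−: Summing ligand charges against the −3 overall charge gives an oxidation state of +3 for iron. Iron is a group-8 element; Fe(III) is therefore d⁵. Nitro (N-bound nitrite) is a strong-field ligand (high in the spectrochemical series) for a first-row metal, so the complex is low-spin. The d⁵ configuration leaves the e_g set evenly filled (or empty) — no strong Jahn–Teller driving force.
[CuBr₂Cl₂(OH)₂]⁴−: Ligand charges: each bromide is −1; each chloride is −1; each hydroxide is −1. With an overall charge of −4 the copper centre must be in the +2 oxidation state. Cu sits in group 11, so the d-electron count is 11 − 2 = 9. The t₂g⁶e_g³ configuration has an unevenly filled e_g set; the Jahn–Teller theorem predicts a tetragonal distortion (typically axial elongation) to lift the degeneracy.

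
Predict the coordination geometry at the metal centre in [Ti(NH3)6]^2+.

octahedral

Ammonia is neutral; balancing the +2 overall charge requires Ti(II).
Ti sits in group 4, so the d-electron count is 4 − 2 = 2.
Coordination number: 6.
Six donors around a single metal centre give an octahedral coordination sphere.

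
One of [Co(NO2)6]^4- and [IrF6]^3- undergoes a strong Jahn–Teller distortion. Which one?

[Co(NO2)6]^4-

[Co(NO2)6]^4-: Ligand charges: each nitro (N-bound nitrite) is −1. With an overall charge of −4 the cobalt centre must be in the +2 oxidation state. Cobalt is a group-9 element; Co(II) is therefore d⁷. Nitro (N-bound nitrite) is a strong-field ligand (high in the spectrochemical series) for a first-row metal, so the complex is low-spin. The t₂g⁶e_g¹ (low-spin) configuration has an unevenly filled e_g set; the Jahn–Teller theorem predicts a tetragonal distortion (typically axial elongation) to lift the degeneracy.
[IrF6]^3-: Each fluoride is −1; balancing the −3 overall charge requires Ir(III). Iridium is a group-9 element; Ir(III) is therefore d⁶. A 5d ion has a large Δₒ and is invariably low-spin. The d⁶ configuration leaves the e_g set evenly filled (or empty) — no strong Jahn–Teller driving force.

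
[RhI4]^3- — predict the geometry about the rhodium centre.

square planar

Ligand charges: each iodide is −1. With an overall charge of −3 the rhodium centre must be in the +1 oxidation state.
Rh sits in group 9, so the d-electron count is 9 − 1 = 8.
Coordination number: 4.
A 4d d⁸ ion has a large crystal-field splitting; square planar leaves the high-energy d_{x²−y²} orbital empty and maximises CFSE.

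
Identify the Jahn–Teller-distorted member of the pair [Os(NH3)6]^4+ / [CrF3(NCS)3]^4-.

[CrF3(NCS)3]^4-

[Os(NH3)6]^4+: Ammonia is neutral; balancing the +4 overall charge requires Os(IV). Group 8 minus oxidation state 4 gives a d⁴ configuration. A 5d ion has a large Δₒ and is invariably low-spin. The d⁴ configuration leaves the e_g set evenly filled (or empty) — no strong Jahn–Teller driving force.
[CrF3(NCS)3]^4-: Ligand charges: each fluoride is −1; each isothiocyanate is −1. With an overall charge of −4 the chromium centre must be in the +2 oxidation state. Cr sits in group 6, so the d-electron count is 6 − 2 = 4. Fluoride and isothiocyanate are weak-field ligands for a first-row metal, so the complex is high-spin. The t₂g³e_g¹ (high-spin) configuration has an unevenly filled e_g set; the Jahn–Teller theorem predicts a tetragonal distortion (typically axial elongation) to lift the degeneracy.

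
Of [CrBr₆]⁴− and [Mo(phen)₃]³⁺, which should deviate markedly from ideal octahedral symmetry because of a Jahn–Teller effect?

[CrBr₆]⁴−

[CrBr₆]⁴−: Ligand charges: each bromide is −1. With an overall charge of −4 the chromium centre must be in the +2 oxidation state. Chromium is a group-6 element; Cr(II) is therefore d⁴. Bromide is a weak-field ligand for a first-row metal, so the complex is high-spin. The t₂g³e_g¹ (high-spin) configuration has an unevenly filled e_g set; the Jahn–Teller theorem predicts a tetragonal distortion (typically axial elongation) to lift the degeneracy.
[Mo(phen)₃]³⁺: Ligand charges: 1,10-phenanthroline is neutral. With an overall charge of +3 the molybdenum centre must be in the +3 oxidation state. Group 6 minus oxidation state 3 gives a d³ configuration. The d³ configuration leaves the e_g set evenly filled (or empty) — no strong Jahn–Teller driving force.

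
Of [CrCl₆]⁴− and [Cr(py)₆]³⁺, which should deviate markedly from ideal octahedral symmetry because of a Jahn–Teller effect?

[CrCl₆]⁴−: Summing ligand charges against the −4 overall charge gives an oxidation state of +2 for chromium. Cr sits in group 6, so the d-electron count is 6 − 2 = 4. Chloride is a weak-field ligand for a first-row metal, so the complex is high-spin. The t₂g³e_g¹ (high-spin) configuration has an unevenly filled e_g set; the Jahn–Teller theorem predicts a tetragonal distortion (typically axial elongation) to lift the degeneracy.
[Cr(py)₆]³⁺: Pyridine is neutral; balancing the +3 overall charge requires Cr(III). Group 6 minus oxidation state 3 gives a d³ configuration. The d³ configuration leaves the e_g set evenly filled (or empty) — no strong Jahn–Teller driving force.

[CrCl₆]⁴−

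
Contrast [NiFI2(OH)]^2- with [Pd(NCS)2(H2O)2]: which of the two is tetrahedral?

[NiFI2(OH)]^2-

For [NiFI2(OH)]^2-: Summing ligand charges against the −2 overall charge gives an oxidation state of +2 for nickel. Ni sits in group 10, so the d-electron count is 10 − 2 = 8. Fluoride, hydroxide, and iodide are weak-field ligands. With weak-field ligands the CFSE gain from square planar is small, so a 3d d⁸ ion takes the sterically preferred tetrahedral geometry. → tetrahedral.
For [Pd(NCS)2(H2O)2]: Each isothiocyanate is −1; water is neutral; balancing the 0 overall charge requires Pd(II). Pd sits in group 10, so the d-electron count is 10 − 2 = 8. A 4d d⁸ ion has a large crystal-field splitting; square planar leaves the high-energy d_{x²−y²} orbital empty and maximises CFSE. → square planar.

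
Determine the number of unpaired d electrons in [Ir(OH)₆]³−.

Summing ligand charges against the −3 overall charge gives an oxidation state of +3 for iridium.
Group 9 minus oxidation state 3 gives a d⁶ configuration.
The spin state decides the count: a 5d ion has a large Δₒ and is invariably low-spin.
An octahedral low-spin d⁶ ion is t₂g⁶e_g⁰, giving 0 unpaired electrons.

0 unpaired electrons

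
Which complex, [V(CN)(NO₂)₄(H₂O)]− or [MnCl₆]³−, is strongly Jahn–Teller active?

[V(CN)(NO₂)₄(H₂O)]−: Summing ligand charges against the −1 overall charge gives an oxidation state of +4 for vanadium. Group 5 minus oxidation state 4 gives a d¹ configuration. The d¹ configuration leaves the e_g set evenly filled (or empty) — no strong Jahn–Teller driving force.
[MnCl₆]³−: Ligand charges: each chloride is −1. With an overall charge of −3 the manganese centre must be in the +3 oxidation state. Manganese is a group-7 element; Mn(III) is therefore d⁴. Chloride is a weak-field ligand for a first-row metal, so the complex is high-spin. The t₂g³e_g¹ (high-spin) configuration has an unevenly filled e_g set; the Jahn–Teller theorem predicts a tetragonal distortion (typically axial elongation) to lift the degeneracy.

[MnCl₆]³−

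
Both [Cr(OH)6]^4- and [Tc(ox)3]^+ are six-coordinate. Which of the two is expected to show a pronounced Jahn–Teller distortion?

[Cr(OH)6]^4-

[Cr(OH)6]^4-: Ligand charges: each hydroxide is −1. With an overall charge of −4 the chromium centre must be in the +2 oxidation state. Chromium is a group-6 element; Cr(II) is therefore d⁴. Hydroxide is a weak-field ligand for a first-row metal, so the complex is high-spin. The t₂g³e_g¹ (high-spin) configuration has an unevenly filled e_g set; the Jahn–Teller theorem predicts a tetragonal distortion (typically axial elongation) to lift the degeneracy.
[Tc(ox)3]^+: Each oxalate is −2; balancing the +1 overall charge requires Tc(VII). Group 7 minus oxidation state 7 gives a d⁰ configuration. The d⁰ configuration leaves the e_g set evenly filled (or empty) — no strong Jahn–Teller driving force.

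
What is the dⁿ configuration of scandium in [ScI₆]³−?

d0

Each iodide is −1; balancing the −3 overall charge requires Sc(III).
Scandium is a group-3 element; Sc(III) is therefore d⁰.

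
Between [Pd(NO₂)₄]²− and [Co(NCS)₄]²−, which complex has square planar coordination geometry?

For [Pd(NO₂)₄]²−: Summing ligand charges against the −2 overall charge gives an oxidation state of +2 for palladium. Palladium is a group-10 element; Pd(II) is therefore d⁸. A 4d d⁸ ion has a large crystal-field splitting; square planar leaves the high-energy d_{x²−y²} orbital empty and maximises CFSE. → square planar.
For [Co(NCS)₄]²−: Each isothiocyanate is −1; balancing the −2 overall charge requires Co(II). Co sits in group 9, so the d-electron count is 9 − 2 = 7. For a high-spin 3d d⁷ ion with weak-field ligands the small Δₜ gives little square-planar CFSE advantage, so four ligands adopt the sterically favoured tetrahedral geometry. → tetrahedral.

[Pd(NO₂)₄]²−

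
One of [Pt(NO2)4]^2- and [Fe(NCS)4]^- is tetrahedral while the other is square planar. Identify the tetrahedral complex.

[Fe(NCS)4]^-

For [Pt(NO2)4]^2-: Each nitro (N-bound nitrite) is −1; balancing the −2 overall charge requires Pt(II). Platinum is a group-10 element; Pt(II) is therefore d⁸. A 5d d⁸ ion has a large crystal-field splitting; square planar leaves the high-energy d_{x²−y²} orbital empty and maximises CFSE. → square planar.
For [Fe(NCS)4]^-: Ligand charges: each isothiocyanate is −1. With an overall charge of −1 the iron centre must be in the +3 oxidation state. Group 8 minus oxidation state 3 gives a d⁵ configuration. A high-spin d⁵ ion has zero CFSE in either geometry, so four ligands adopt the sterically favoured tetrahedral geometry. → tetrahedral.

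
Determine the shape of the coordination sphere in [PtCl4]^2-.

Summing ligand charges against the −2 overall charge gives an oxidation state of +2 for platinum.
Group 10 minus oxidation state 2 gives a d⁸ configuration.
Coordination number: 4.
A 5d d⁸ ion has a large crystal-field splitting; square planar leaves the high-energy d_{x²−y²} orbital empty and maximises CFSE.

square planar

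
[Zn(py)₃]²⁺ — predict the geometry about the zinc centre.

Pyridine is neutral; balancing the +2 overall charge requires Zn(II).
Zn sits in group 12, so the d-electron count is 12 − 2 = 10.
Coordination number: 3.
Three ligands around a d¹⁰ centre minimise repulsion in a trigonal-planar arrangement.

trigonal planar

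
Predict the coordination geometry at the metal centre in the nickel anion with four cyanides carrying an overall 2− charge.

square planar

Each cyanide is −1; balancing the −2 overall charge requires Ni(II).
Group 10 minus oxidation state 2 gives a d⁸ configuration.
With 4 monodentate ligands the coordination number is 4.
Cyanide is a strong-field ligand (high in the spectrochemical series).
A 3d d⁸ ion with strong-field ligands gains enough CFSE to favour square planar over tetrahedral.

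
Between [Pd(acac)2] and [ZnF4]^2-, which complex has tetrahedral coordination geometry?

For [Pd(acac)2]: Summing ligand charges against the 0 overall charge gives an oxidation state of +2 for palladium. Palladium is a group-10 element; Pd(II) is therefore d⁸. A 4d d⁸ ion has a large crystal-field splitting; square planar leaves the high-energy d_{x²−y²} orbital empty and maximises CFSE. → square planar.
For [ZnF4]^2-: Ligand charges: each fluoride is −1. With an overall charge of −2 the zinc centre must be in the +2 oxidation state. Group 12 minus oxidation state 2 gives a d¹⁰ configuration. A d¹⁰ ion has no crystal-field stabilisation preference between square planar and tetrahedral, so four ligands adopt the sterically favoured tetrahedral geometry. → tetrahedral.

[ZnF4]^2-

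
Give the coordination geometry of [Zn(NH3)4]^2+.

Ammonia is neutral; balancing the +2 overall charge requires Zn(II).
Group 12 minus oxidation state 2 gives a d¹⁰ configuration.
Coordination number: 4.
A d¹⁰ ion has no crystal-field stabilisation preference between square planar and tetrahedral, so four ligands adopt the sterically favoured tetrahedral geometry.

tetrahedral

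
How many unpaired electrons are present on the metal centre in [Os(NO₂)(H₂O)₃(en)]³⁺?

Summing ligand charges against the +3 overall charge gives an oxidation state of +4 for osmium.
Osmium is a group-8 element; Os(IV) is therefore d⁴.
Counting donor atoms: 1×nitro (N-bound nitrite) (monodentate) → 1 donor; 3×water (monodentate) → 3 donors; 1×ethylenediamine (bidentate) → 2 donors. Coordination number = 6.
The spin state decides the count: a 5d ion has a large Δₒ and is invariably low-spin.
An octahedral low-spin d⁴ ion is t₂g⁴e_g⁰, giving 2 unpaired electrons.

2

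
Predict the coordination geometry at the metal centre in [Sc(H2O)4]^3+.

Water is neutral; balancing the +3 overall charge requires Sc(III).
Scandium is a group-3 element; Sc(III) is therefore d⁰.
Coordination number: 4.
A d⁰ ion has no crystal-field stabilisation preference between square planar and tetrahedral, so four ligands adopt the sterically favoured tetrahedral geometry.

tetrahedral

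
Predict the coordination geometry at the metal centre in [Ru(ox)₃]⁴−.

Ligand charges: each oxalate is −2. With an overall charge of −4 the ruthenium centre must be in the +2 oxidation state.
Ru sits in group 8, so the d-electron count is 8 − 2 = 6.
Counting donor atoms: 3×oxalate (bidentate) → 6 donors. Coordination number = 6.
Six donors around a single metal centre give an octahedral coordination sphere.

octahedral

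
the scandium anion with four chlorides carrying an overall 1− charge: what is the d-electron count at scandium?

d⁰

Summing ligand charges against the −1 overall charge gives an oxidation state of +3 for scandium.
Group 3 minus oxidation state 3 gives a d⁰ configuration.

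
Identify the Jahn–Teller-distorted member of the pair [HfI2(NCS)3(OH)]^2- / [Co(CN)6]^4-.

[HfI2(NCS)3(OH)]^2-: Each iodide is −1; each isothiocyanate is −1; each hydroxide is −1; balancing the −2 overall charge requires Hf(IV). Hf sits in group 4, so the d-electron count is 4 − 4 = 0. The d⁰ configuration leaves the e_g set evenly filled (or empty) — no strong Jahn–Teller driving force.
[Co(CN)6]^4-: Summing ligand charges against the −4 overall charge gives an oxidation state of +2 for cobalt. Group 9 minus oxidation state 2 gives a d⁷ configuration. Cyanide is a strong-field ligand (high in the spectrochemical series) for a first-row metal, so the complex is low-spin. The t₂g⁶e_g¹ (low-spin) configuration has an unevenly filled e_g set; the Jahn–Teller theorem predicts a tetragonal distortion (typically axial elongation) to lift the degeneracy.

[Co(CN)6]^4-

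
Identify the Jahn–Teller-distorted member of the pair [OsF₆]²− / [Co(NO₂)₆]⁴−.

[Co(NO₂)₆]⁴−

[OsF₆]²−: Ligand charges: each fluoride is −1. With an overall charge of −2 the osmium centre must be in the +4 oxidation state. Group 8 minus oxidation state 4 gives a d⁴ configuration. A 5d ion has a large Δₒ and is invariably low-spin. The d⁴ configuration leaves the e_g set evenly filled (or empty) — no strong Jahn–Teller driving force.
[Co(NO₂)₆]⁴−: Summing ligand charges against the −4 overall charge gives an oxidation state of +2 for cobalt. Cobalt is a group-9 element; Co(II) is therefore d⁷. Nitro (N-bound nitrite) is a strong-field ligand (high in the spectrochemical series) for a first-row metal, so the complex is low-spin. The t₂g⁶e_g¹ (low-spin) configuration has an unevenly filled e_g set; the Jahn–Teller theorem predicts a tetragonal distortion (typically axial elongation) to lift the degeneracy.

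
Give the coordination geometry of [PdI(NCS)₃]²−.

square planar

Ligand charges: each iodide is −1; each isothiocyanate is −1. With an overall charge of −2 the palladium centre must be in the +2 oxidation state.
Group 10 minus oxidation state 2 gives a d⁸ configuration.
Coordination number: 4.
A 4d d⁸ ion has a large crystal-field splitting; square planar leaves the high-energy d_{x²−y²} orbital empty and maximises CFSE.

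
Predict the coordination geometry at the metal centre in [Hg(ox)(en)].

Each oxalate is −2; ethylenediamine is neutral; balancing the 0 overall charge requires Hg(II).
Mercury is a group-12 element; Hg(II) is therefore d¹⁰.
Counting donor atoms: 1×oxalate (bidentate) → 2 donors; 1×ethylenediamine (bidentate) → 2 donors. Coordination number = 4.
A d¹⁰ ion has no crystal-field stabilisation preference between square planar and tetrahedral, so four ligands adopt the sterically favoured tetrahedral geometry.

tetrahedral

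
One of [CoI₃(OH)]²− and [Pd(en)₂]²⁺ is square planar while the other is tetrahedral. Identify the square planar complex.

[Pd(en)₂]²⁺

For [CoI₃(OH)]²−: Summing ligand charges against the −2 overall charge gives an oxidation state of +2 for cobalt. Group 9 minus oxidation state 2 gives a d⁷ configuration. For a high-spin 3d d⁷ ion with weak-field ligands the small Δₜ gives little square-planar CFSE advantage, so four ligands adopt the sterically favoured tetrahedral geometry. → tetrahedral.
For [Pd(en)₂]²⁺: Summing ligand charges against the +2 overall charge gives an oxidation state of +2 for palladium. Group 10 minus oxidation state 2 gives a d⁸ configuration. A 4d d⁸ ion has a large crystal-field splitting; square planar leaves the high-energy d_{x²−y²} orbital empty and maximises CFSE. → square planar.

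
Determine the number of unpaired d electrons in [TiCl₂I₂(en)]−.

1 unpaired electron

Summing ligand charges against the −1 overall charge gives an oxidation state of +3 for titanium.
Titanium is a group-4 element; Ti(III) is therefore d¹.
Counting donor atoms: 2×chloride (monodentate) → 2 donors; 2×iodide (monodentate) → 2 donors; 1×ethylenediamine (bidentate) → 2 donors. Coordination number = 6.
In an octahedral field the d¹ configuration is t₂g¹e_g⁰ (only one arrangement possible), giving 1 unpaired electron.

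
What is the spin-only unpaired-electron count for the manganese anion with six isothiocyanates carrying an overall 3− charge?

4

Each isothiocyanate is −1; balancing the −3 overall charge requires Mn(III).
Mn sits in group 7, so the d-electron count is 7 − 3 = 4.
The spin state decides the count: Isothiocyanate is a weak-field ligand for a first-row metal, so the complex is high-spin.
An octahedral high-spin d⁴ ion is t₂g³e_g¹, giving 4 unpaired electrons.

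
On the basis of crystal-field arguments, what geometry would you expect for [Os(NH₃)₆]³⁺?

octahedral

Ligand charges: ammonia is neutral. With an overall charge of +3 the osmium centre must be in the +3 oxidation state.
Group 8 minus oxidation state 3 gives a d⁵ configuration.
With 6 monodentate ligands the coordination number is 6.
Six donors around a single metal centre give an octahedral coordination sphere.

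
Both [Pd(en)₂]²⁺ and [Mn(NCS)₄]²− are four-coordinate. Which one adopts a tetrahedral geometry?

For [Pd(en)₂]²⁺: Ligand charges: ethylenediamine is neutral. With an overall charge of +2 the palladium centre must be in the +2 oxidation state. Group 10 minus oxidation state 2 gives a d⁸ configuration. A 4d d⁸ ion has a large crystal-field splitting; square planar leaves the high-energy d_{x²−y²} orbital empty and maximises CFSE. → square planar.
For [Mn(NCS)₄]²−: Ligand charges: each isothiocyanate is −1. With an overall charge of −2 the manganese centre must be in the +2 oxidation state. Manganese is a group-7 element; Mn(II) is therefore d⁵. A high-spin d⁵ ion has zero CFSE in either geometry, so four ligands adopt the sterically favoured tetrahedral geometry. → tetrahedral.

[Mn(NCS)₄]²−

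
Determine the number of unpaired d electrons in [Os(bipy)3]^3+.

1

Ligand charges: 2,2′-bipyridine is neutral. With an overall charge of +3 the osmium centre must be in the +3 oxidation state.
Osmium is a group-8 element; Os(III) is therefore d⁵.
Counting donor atoms: 3×2,2′-bipyridine (bidentate) → 6 donors. Coordination number = 6.
The spin state decides the count: a 5d ion has a large Δₒ and is invariably low-spin.
An octahedral low-spin d⁵ ion is t₂g⁵e_g⁰, giving 1 unpaired electron.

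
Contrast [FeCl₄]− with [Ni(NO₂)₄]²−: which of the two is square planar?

For [FeCl₄]−: Summing ligand charges against the −1 overall charge gives an oxidation state of +3 for iron. Iron is a group-8 element; Fe(III) is therefore d⁵. A high-spin d⁵ ion has zero CFSE in either geometry, so four ligands adopt the sterically favoured tetrahedral geometry. → tetrahedral.
For [Ni(NO₂)₄]²−: Each nitro (N-bound nitrite) is −1; balancing the −2 overall charge requires Ni(II). Ni sits in group 10, so the d-electron count is 10 − 2 = 8. Nitro (N-bound nitrite) is a strong-field ligand (high in the spectrochemical series). A 3d d⁸ ion with strong-field ligands gains enough CFSE to favour square planar over tetrahedral. → square planar.

[Ni(NO₂)₄]²−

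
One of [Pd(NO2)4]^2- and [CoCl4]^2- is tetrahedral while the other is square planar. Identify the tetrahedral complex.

[CoCl4]^2-

For [Pd(NO2)4]^2-: Summing ligand charges against the −2 overall charge gives an oxidation state of +2 for palladium. Pd sits in group 10, so the d-electron count is 10 − 2 = 8. A 4d d⁸ ion has a large crystal-field splitting; square planar leaves the high-energy d_{x²−y²} orbital empty and maximises CFSE. → square planar.
For [CoCl4]^2-: Each chloride is −1; balancing the −2 overall charge requires Co(II). Cobalt is a group-9 element; Co(II) is therefore d⁷. For a high-spin 3d d⁷ ion with weak-field ligands the small Δₜ gives little square-planar CFSE advantage, so four ligands adopt the sterically favoured tetrahedral geometry. → tetrahedral.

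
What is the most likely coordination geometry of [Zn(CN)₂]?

Summing ligand charges against the 0 overall charge gives an oxidation state of +2 for zinc.
Group 12 minus oxidation state 2 gives a d¹⁰ configuration.
Coordination number: 2.
A d¹⁰ ion with only two ligands adopts a linear arrangement (sp hybridisation; no CFSE preference).

linear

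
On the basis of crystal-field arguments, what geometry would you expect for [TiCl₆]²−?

octahedral

Summing ligand charges against the −2 overall charge gives an oxidation state of +4 for titanium.
Group 4 minus oxidation state 4 gives a d⁰ configuration.
With 6 monodentate ligands the coordination number is 6.
Six donors around a single metal centre give an octahedral coordination sphere.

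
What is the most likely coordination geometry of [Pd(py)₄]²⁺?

Summing ligand charges against the +2 overall charge gives an oxidation state of +2 for palladium.
Pd sits in group 10, so the d-electron count is 10 − 2 = 8.
Coordination number: 4.
A 4d d⁸ ion has a large crystal-field splitting; square planar leaves the high-energy d_{x²−y²} orbital empty and maximises CFSE.

square planar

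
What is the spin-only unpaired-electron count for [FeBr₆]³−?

5 unpaired electrons

Each bromide is −1; balancing the −3 overall charge requires Fe(III).
Fe sits in group 8, so the d-electron count is 8 − 3 = 5.
The spin state decides the count: Bromide is a weak-field ligand for a first-row metal, so the complex is high-spin.
An octahedral high-spin d⁵ ion is t₂g³e_g², giving 5 unpaired electrons.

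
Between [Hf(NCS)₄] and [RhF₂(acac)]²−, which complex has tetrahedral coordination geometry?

[Hf(NCS)₄]

For [Hf(NCS)₄]: Summing ligand charges against the 0 overall charge gives an oxidation state of +4 for hafnium. Hf sits in group 4, so the d-electron count is 4 − 4 = 0. A d⁰ ion has no crystal-field stabilisation preference between square planar and tetrahedral, so four ligands adopt the sterically favoured tetrahedral geometry. → tetrahedral.
For [RhF₂(acac)]²−: Summing ligand charges against the −2 overall charge gives an oxidation state of +1 for rhodium. Group 9 minus oxidation state 1 gives a d⁸ configuration. A 4d d⁸ ion has a large crystal-field splitting; square planar leaves the high-energy d_{x²−y²} orbital empty and maximises CFSE. → square planar.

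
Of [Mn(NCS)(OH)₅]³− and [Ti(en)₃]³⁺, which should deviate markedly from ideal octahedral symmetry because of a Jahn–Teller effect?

[Mn(NCS)(OH)₅]³−

[Mn(NCS)(OH)₅]³−: Summing ligand charges against the −3 overall charge gives an oxidation state of +3 for manganese. Manganese is a group-7 element; Mn(III) is therefore d⁴. Hydroxide and isothiocyanate are weak-field ligands for a first-row metal, so the complex is high-spin. The t₂g³e_g¹ (high-spin) configuration has an unevenly filled e_g set; the Jahn–Teller theorem predicts a tetragonal distortion (typically axial elongation) to lift the degeneracy.
[Ti(en)₃]³⁺: Summing ligand charges against the +3 overall charge gives an oxidation state of +3 for titanium. Group 4 minus oxidation state 3 gives a d¹ configuration. The d¹ configuration leaves the e_g set evenly filled (or empty) — no strong Jahn–Teller driving force.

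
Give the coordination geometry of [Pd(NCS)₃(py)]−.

square planar

Summing ligand charges against the −1 overall charge gives an oxidation state of +2 for palladium.
Pd sits in group 10, so the d-electron count is 10 − 2 = 8.
With 4 monodentate ligands the coordination number is 4.
A 4d d⁸ ion has a large crystal-field splitting; square planar leaves the high-energy d_{x²−y²} orbital empty and maximises CFSE.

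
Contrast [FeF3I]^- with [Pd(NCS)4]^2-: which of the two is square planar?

[Pd(NCS)4]^2-

For [FeF3I]^-: Each fluoride is −1; each iodide is −1; balancing the −1 overall charge requires Fe(III). Iron is a group-8 element; Fe(III) is therefore d⁵. A high-spin d⁵ ion has zero CFSE in either geometry, so four ligands adopt the sterically favoured tetrahedral geometry. → tetrahedral.
For [Pd(NCS)4]^2-: Summing ligand charges against the −2 overall charge gives an oxidation state of +2 for palladium. Group 10 minus oxidation state 2 gives a d⁸ configuration. A 4d d⁸ ion has a large crystal-field splitting; square planar leaves the high-energy d_{x²−y²} orbital empty and maximises CFSE. → square planar.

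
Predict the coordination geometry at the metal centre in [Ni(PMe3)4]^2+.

Trimethylphosphine is neutral; balancing the +2 overall charge requires Ni(II).
Ni sits in group 10, so the d-electron count is 10 − 2 = 8.
Coordination number: 4.
Trimethylphosphine is a strong-field ligand (high in the spectrochemical series).
A 3d d⁸ ion with strong-field ligands gains enough CFSE to favour square planar over tetrahedral.

square planar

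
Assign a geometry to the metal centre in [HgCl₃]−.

Ligand charges: each chloride is −1. With an overall charge of −1 the mercury centre must be in the +2 oxidation state.
Group 12 minus oxidation state 2 gives a d¹⁰ configuration.
With 3 monodentate ligands the coordination number is 3.
Three ligands around a d¹⁰ centre minimise repulsion in a trigonal-planar arrangement.

trigonal planar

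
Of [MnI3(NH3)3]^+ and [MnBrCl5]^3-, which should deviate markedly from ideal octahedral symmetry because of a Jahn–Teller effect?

[MnBrCl5]^3-

[MnI3(NH3)3]^+: Each iodide is −1; ammonia is neutral; balancing the +1 overall charge requires Mn(IV). Manganese is a group-7 element; Mn(IV) is therefore d³. The d³ configuration leaves the e_g set evenly filled (or empty) — no strong Jahn–Teller driving force.
[MnBrCl5]^3-: Each bromide is −1; each chloride is −1; balancing the −3 overall charge requires Mn(III). Group 7 minus oxidation state 3 gives a d⁴ configuration. Bromide and chloride are weak-field ligands for a first-row metal, so the complex is high-spin. The t₂g³e_g¹ (high-spin) configuration has an unevenly filled e_g set; the Jahn–Teller theorem predicts a tetragonal distortion (typically axial elongation) to lift the degeneracy.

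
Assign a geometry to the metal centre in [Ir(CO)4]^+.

Carbonyl is neutral; balancing the +1 overall charge requires Ir(I).
Ir sits in group 9, so the d-electron count is 9 − 1 = 8.
Coordination number: 4.
A 5d d⁸ ion has a large crystal-field splitting; square planar leaves the high-energy d_{x²−y²} orbital empty and maximises CFSE.

square planar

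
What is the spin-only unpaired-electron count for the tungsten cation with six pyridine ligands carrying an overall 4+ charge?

2 unpaired electrons

Ligand charges: pyridine is neutral. With an overall charge of +4 the tungsten centre must be in the +4 oxidation state.
Tungsten is a group-6 element; W(IV) is therefore d².
In an octahedral field the d² configuration is t₂g²e_g⁰ (only one arrangement possible), giving 2 unpaired electrons.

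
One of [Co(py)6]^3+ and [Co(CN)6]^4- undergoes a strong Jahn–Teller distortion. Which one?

[Co(py)6]^3+: Ligand charges: pyridine is neutral. With an overall charge of +3 the cobalt centre must be in the +3 oxidation state. Group 9 minus oxidation state 3 gives a d⁶ configuration. Co(III) has an exceptionally large octahedral splitting and is low-spin with essentially every ligand except fluoride. The d⁶ configuration leaves the e_g set evenly filled (or empty) — no strong Jahn–Teller driving force.
[Co(CN)6]^4-: Ligand charges: each cyanide is −1. With an overall charge of −4 the cobalt centre must be in the +2 oxidation state. Co sits in group 9, so the d-electron count is 9 − 2 = 7. Cyanide is a strong-field ligand (high in the spectrochemical series) for a first-row metal, so the complex is low-spin. The t₂g⁶e_g¹ (low-spin) configuration has an unevenly filled e_g set; the Jahn–Teller theorem predicts a tetragonal distortion (typically axial elongation) to lift the degeneracy.

[Co(CN)6]^4-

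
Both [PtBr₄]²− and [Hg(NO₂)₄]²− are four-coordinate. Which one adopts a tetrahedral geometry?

For [PtBr₄]²−: Summing ligand charges against the −2 overall charge gives an oxidation state of +2 for platinum. Pt sits in group 10, so the d-electron count is 10 − 2 = 8. A 5d d⁸ ion has a large crystal-field splitting; square planar leaves the high-energy d_{x²−y²} orbital empty and maximises CFSE. → square planar.
For [Hg(NO₂)₄]²−: Ligand charges: each nitro (N-bound nitrite) is −1. With an overall charge of −2 the mercury centre must be in the +2 oxidation state. Group 12 minus oxidation state 2 gives a d¹⁰ configuration. A d¹⁰ ion has no crystal-field stabilisation preference between square planar and tetrahedral, so four ligands adopt the sterically favoured tetrahedral geometry. → tetrahedral.

[Hg(NO₂)₄]²−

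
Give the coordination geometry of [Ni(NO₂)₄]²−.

Ligand charges: each nitro (N-bound nitrite) is −1. With an overall charge of −2 the nickel centre must be in the +2 oxidation state.
Ni sits in group 10, so the d-electron count is 10 − 2 = 8.
With 4 monodentate ligands the coordination number is 4.
Nitro (N-bound nitrite) is a strong-field ligand (high in the spectrochemical series).
A 3d d⁸ ion with strong-field ligands gains enough CFSE to favour square planar over tetrahedral.

square planar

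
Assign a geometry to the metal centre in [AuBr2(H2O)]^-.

trigonal planar

Each bromide is −1; water is neutral; balancing the −1 overall charge requires Au(I).
Group 11 minus oxidation state 1 gives a d¹⁰ configuration.
Coordination number: 3.
Three ligands around a d¹⁰ centre minimise repulsion in a trigonal-planar arrangement.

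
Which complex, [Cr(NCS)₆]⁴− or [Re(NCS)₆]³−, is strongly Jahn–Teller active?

[Cr(NCS)₆]⁴−: Ligand charges: each isothiocyanate is −1. With an overall charge of −4 the chromium centre must be in the +2 oxidation state. Chromium is a group-6 element; Cr(II) is therefore d⁴. Isothiocyanate is a weak-field ligand for a first-row metal, so the complex is high-spin. The t₂g³e_g¹ (high-spin) configuration has an unevenly filled e_g set; the Jahn–Teller theorem predicts a tetragonal distortion (typically axial elongation) to lift the degeneracy.
[Re(NCS)₆]³−: Ligand charges: each isothiocyanate is −1. With an overall charge of −3 the rhenium centre must be in the +3 oxidation state. Re sits in group 7, so the d-electron count is 7 − 3 = 4. A 5d ion has a large Δₒ and is invariably low-spin. The d⁴ configuration leaves the e_g set evenly filled (or empty) — no strong Jahn–Teller driving force.

[Cr(NCS)₆]⁴−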